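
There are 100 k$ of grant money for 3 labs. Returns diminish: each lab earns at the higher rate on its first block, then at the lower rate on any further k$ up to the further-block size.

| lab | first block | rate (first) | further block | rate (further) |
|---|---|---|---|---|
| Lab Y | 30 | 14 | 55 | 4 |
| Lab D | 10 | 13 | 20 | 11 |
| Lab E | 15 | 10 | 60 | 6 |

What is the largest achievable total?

1070

Treat each block as its own option and order by rate: Lab Y/tier1 14 > Lab D/tier1 13 > Lab D/tier2 11 > Lab E/tier1 10 > Lab E/tier2 6 > Lab Y/tier2 4.
Lab Y tier1 at 14: fill all 30 → 70 left.
Lab D/tier1 (13): +10 → 60 left.
Lab D/tier2 (11): +20 → 40 left.
Lab E/tier1 (10): +15 → 25 left.
25 remain; put them into Lab E tier2 at 6.
Total = 14×30 + 13×10 + 11×20 + 10×15 + 6×25 = 1070.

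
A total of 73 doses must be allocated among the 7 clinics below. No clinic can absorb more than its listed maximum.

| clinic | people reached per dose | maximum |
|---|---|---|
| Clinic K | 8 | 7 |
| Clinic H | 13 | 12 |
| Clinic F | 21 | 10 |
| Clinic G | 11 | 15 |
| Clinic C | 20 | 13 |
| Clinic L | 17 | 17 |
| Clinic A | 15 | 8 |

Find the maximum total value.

1178

Highest people reached per dose first: Clinic F 21 > Clinic C 20 > Clinic L 17 > Clinic A 15 > Clinic H 13 > Clinic G 11 > Clinic K 8.
Give Clinic F 10 to hit its cap of 10 — 63 left.
Clinic C takes 13 to reach its cap of 13 — 50 left.
Give Clinic L 17 to hit its cap of 17 — 33 left.
Clinic A: +8 to 8 (cap) — 25 left.
Clinic H: +12 to 12 (cap) — 13 left.
Clinic G: +13 (room for 15) → 13. Pool exhausted.
Total = 13×12 + 21×10 + 11×13 + 20×13 + 17×17 + 15×8 = 1178.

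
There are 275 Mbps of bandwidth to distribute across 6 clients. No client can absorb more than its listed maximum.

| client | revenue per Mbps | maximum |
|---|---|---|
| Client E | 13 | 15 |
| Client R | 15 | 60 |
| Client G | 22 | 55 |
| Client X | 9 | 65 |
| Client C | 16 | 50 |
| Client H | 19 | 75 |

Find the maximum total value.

4710

Order the clients by revenue per Mbps: Client G 22 > Client H 19 > Client C 16 > Client R 15 > Client E 13 > Client X 9.
Give Client G 55 to hit its cap of 55 → 220 left.
Client H takes 75 to reach its cap of 75 → 145 left.
Give Client C 50 to hit its cap of 50 → 95 left.
Give Client R 60 to hit its cap of 60 → 35 left.
Give Client E 15 to hit its cap of 15 → 20 left.
Client X: +20 (room for 65) → 20. Pool exhausted.
Total = 13×15 + 15×60 + 22×55 + 9×20 + 16×50 + 19×75 = 4710.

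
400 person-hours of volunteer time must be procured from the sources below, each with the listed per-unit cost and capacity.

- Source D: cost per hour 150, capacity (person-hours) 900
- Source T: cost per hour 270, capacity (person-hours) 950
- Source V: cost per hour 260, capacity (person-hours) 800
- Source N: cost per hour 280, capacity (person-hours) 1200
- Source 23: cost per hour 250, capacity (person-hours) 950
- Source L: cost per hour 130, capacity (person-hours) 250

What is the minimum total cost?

Fill from the cheapest source first.
Source L at 130: take all 250 person-hours — 150 still needed.
Source D (150): take the remaining 150 — done.
Source 23, Source V, Source T, Source N: unused.
Cost = 250×130 + 150×150 = 55000.

55000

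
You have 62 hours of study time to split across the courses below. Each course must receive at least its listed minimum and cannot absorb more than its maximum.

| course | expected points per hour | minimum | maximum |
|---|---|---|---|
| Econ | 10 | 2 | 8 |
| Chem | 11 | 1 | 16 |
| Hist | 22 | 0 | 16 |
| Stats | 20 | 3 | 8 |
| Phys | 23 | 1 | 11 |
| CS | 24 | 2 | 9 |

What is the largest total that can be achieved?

Meeting every minimum uses 2+1+0+3+1+2 = 9 hours, leaving 53.
Rank by expected points per hour: CS 24 > Phys 23 > Hist 22 > Stats 20 > Chem 11 > Econ 10.
CS takes 7 more to reach its cap of 9 — 46 left.
Phys: +10 to 11 (cap) — 36 left.
Hist: +16 to 16 (cap) — 20 left.
Give Stats 5 more to hit its cap of 8 — 15 left.
Give Chem 15 more to hit its cap of 16 — 0 left.
Total = 10×2 + 11×16 + 22×16 + 20×8 + 23×11 + 24×9 = 1177.

1177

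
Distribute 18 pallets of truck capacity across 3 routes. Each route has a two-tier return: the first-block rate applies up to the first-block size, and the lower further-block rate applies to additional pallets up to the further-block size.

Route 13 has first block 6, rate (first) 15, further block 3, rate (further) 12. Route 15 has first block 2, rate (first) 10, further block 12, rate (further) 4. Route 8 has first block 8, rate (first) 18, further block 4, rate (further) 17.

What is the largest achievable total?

Rank every tier by rate: Route 8/first 18 > Route 8/second 17 > Route 13/first 15 > Route 13/second 12 > Route 15/first 10 > Route 15/second 4.
Route 8/first (18): +8 → 10 left.
Route 8/second (17): +4 → 6 left.
Route 13 first at 15: fill all 6 → 0 left.
Total = 18×8 + 17×4 + 15×6 = 302.

302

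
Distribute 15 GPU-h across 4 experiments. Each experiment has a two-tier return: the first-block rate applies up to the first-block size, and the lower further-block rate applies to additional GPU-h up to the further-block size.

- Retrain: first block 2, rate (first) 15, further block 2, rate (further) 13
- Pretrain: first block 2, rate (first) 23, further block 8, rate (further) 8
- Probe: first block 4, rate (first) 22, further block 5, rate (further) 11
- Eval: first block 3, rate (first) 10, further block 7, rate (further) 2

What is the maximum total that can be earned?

245

Rank every tier by rate: Pretrain/T1 23 > Probe/T1 22 > Retrain/T1 15 > Retrain/T2 13 > Probe/T2 11 > Eval/T1 10 > Pretrain/T2 8 > Eval/T2 2.
Pretrain T1 at 23: fill all 2 → 13 left.
Probe/T1 (22): +4 → 9 left.
Retrain T1 at 15: fill all 2 → 7 left.
Retrain/T2 (13): +2 → 5 left.
Probe/T2 (11): +5 → 0 left.
Total = 23×2 + 22×4 + 15×2 + 13×2 + 11×5 = 245.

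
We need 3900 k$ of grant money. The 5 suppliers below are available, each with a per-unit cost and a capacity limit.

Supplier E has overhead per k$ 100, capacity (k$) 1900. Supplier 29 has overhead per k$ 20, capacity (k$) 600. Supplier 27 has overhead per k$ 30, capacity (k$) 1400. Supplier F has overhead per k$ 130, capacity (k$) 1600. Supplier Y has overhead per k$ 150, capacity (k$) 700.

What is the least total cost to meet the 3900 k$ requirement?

Fill from the cheapest supplier first.
Supplier 29 at 20: take all 600 k$ → 3300 still needed.
Supplier 27 (30): use full 1400 → 1900 k$ to go.
Supplier E (100): use full 1900 → 0 k$ to go.
Supplier F, Supplier Y: unused.
Cost = 600×20 + 1400×30 + 1900×100 = 244000.

244000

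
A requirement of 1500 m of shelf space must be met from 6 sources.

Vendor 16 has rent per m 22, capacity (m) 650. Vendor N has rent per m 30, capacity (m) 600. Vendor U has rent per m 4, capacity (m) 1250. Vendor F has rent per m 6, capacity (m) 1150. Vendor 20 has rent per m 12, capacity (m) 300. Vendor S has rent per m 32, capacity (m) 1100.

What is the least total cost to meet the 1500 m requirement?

Cheapest first:
Vendor U at 4: take all 1250 m — 250 still needed.
Take 250 from Vendor F at 6 to finish.
Vendor 20, Vendor 16, Vendor N, Vendor S: unused.
Cost = 1250×4 + 250×6 = 6500.

6500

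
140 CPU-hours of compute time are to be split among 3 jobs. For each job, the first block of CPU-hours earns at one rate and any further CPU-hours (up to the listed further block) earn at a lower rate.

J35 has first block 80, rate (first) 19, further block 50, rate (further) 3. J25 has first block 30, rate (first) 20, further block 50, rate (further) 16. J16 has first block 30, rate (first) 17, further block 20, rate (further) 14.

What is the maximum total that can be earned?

2630

Treat each block as its own option and order by rate: J25/tier1 20 > J35/tier1 19 > J16/tier1 17 > J25/tier2 16 > J16/tier2 14 > J35/tier2 3.
J25/tier1 (20): +30 ; 110 left.
Fill J35 tier1 block (80 at 19) ; 30 left.
J16/tier1 (17): +30 ; 0 left.
Total = 20×30 + 19×80 + 17×30 = 2630.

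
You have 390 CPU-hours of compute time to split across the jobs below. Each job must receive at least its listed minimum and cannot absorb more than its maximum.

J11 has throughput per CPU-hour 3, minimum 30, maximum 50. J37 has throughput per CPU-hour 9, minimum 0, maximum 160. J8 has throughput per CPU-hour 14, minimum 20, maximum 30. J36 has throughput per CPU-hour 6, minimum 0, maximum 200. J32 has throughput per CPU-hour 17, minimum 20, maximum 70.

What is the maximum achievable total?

3740

Meeting every minimum uses 30+0+20+0+20 = 70 CPU-hours, leaving 320.
Order the jobs by throughput per CPU-hour: J32 17 > J8 14 > J37 9 > J36 6 > J11 3.
Give J32 50 more to hit its cap of 70 ; 270 left.
J8 takes 10 more to reach its cap of 30 ; 260 left.
J37: +160 to 160 (cap) ; 100 left.
J36 has room for 200 more but only 100 remain, so it gets 100.
Total = 3×30 + 9×160 + 14×30 + 6×100 + 17×70 = 3740.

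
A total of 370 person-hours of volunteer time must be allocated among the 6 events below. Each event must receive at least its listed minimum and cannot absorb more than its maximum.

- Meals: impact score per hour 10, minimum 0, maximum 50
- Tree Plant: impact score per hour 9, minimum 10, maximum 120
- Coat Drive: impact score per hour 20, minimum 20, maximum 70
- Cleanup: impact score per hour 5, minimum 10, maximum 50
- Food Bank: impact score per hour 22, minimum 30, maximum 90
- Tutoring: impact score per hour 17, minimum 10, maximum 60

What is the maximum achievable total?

Meeting every minimum uses 0+10+20+10+30+10 = 80 person-hours, leaving 290.
Order the events by impact score per hour: Food Bank 22 > Coat Drive 20 > Tutoring 17 > Meals 10 > Tree Plant 9 > Cleanup 5.
Food Bank: +60 to 90 (cap) → 230 left.
Coat Drive: +50 to 70 (cap) → 180 left.
Tutoring: +50 to 60 (cap) → 130 left.
Give Meals 50 more to hit its cap of 50 → 80 left.
Tree Plant has room for 110 more but only 80 remain, so it gets 90.
Total = 10×50 + 9×90 + 20×70 + 5×10 + 22×90 + 17×60 = 5760.

5760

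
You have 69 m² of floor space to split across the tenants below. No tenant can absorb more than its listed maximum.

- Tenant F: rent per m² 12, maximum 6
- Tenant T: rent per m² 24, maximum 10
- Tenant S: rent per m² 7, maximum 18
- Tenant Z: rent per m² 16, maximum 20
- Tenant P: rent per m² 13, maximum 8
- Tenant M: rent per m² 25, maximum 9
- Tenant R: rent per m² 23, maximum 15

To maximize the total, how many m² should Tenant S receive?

Order the tenants by rent per m²: Tenant M 25 > Tenant T 24 > Tenant R 23 > Tenant Z 16 > Tenant P 13 > Tenant F 12 > Tenant S 7.
Give Tenant M 9 to hit its cap of 9 ; 60 left.
Tenant T takes 10 to reach its cap of 10 ; 50 left.
Tenant R takes 15 to reach its cap of 15 ; 35 left.
Tenant Z: +20 to 20 (cap) ; 15 left.
Give Tenant P 8 to hit its cap of 8 ; 7 left.
Give Tenant F 6 to hit its cap of 6 ; 1 left.
Tenant S: +1 (room for 18) → 1. Pool exhausted.

1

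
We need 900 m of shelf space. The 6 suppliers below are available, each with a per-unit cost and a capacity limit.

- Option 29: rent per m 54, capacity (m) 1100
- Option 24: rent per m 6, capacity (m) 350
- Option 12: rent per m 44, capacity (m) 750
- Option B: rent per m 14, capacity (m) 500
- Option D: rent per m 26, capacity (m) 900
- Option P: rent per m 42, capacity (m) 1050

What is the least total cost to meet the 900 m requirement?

10400

Cheapest first:
Option 24 at 6: take all 350 m → 550 still needed.
Take 500 from Option B at 14 → need 50 more.
Take 50 from Option D at 26 to finish.
Option P, Option 12, Option 29: unused.
Cost = 350×6 + 500×14 + 50×26 = 10400.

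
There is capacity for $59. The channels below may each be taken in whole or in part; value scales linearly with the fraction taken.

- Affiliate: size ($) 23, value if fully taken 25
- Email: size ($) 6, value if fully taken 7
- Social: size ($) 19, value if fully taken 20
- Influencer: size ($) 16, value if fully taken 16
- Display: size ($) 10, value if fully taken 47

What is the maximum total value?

100

Sort by value density: Display 47/10≈4.7, Email 7/6≈1.17, Affiliate 25/23≈1.09, Social 20/19≈1.05, Influencer 16/16≈1.
Display: take in full, 10 $ for value 47 → 49 left.
Take all of Email (6 $, value 7) → 43 $ left.
All 23 $ of Affiliate fit (value 25) → 20 remain.
Take all of Social (19 $, value 20) → 1 $ left.
1 $ left: a 1/16 share of Influencer gives 16×1/16 = 1.
Total value = 100.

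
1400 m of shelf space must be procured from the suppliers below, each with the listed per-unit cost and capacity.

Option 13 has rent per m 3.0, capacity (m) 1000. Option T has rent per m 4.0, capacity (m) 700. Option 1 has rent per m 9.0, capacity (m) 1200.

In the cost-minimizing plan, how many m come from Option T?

Fill from the cheapest supplier first.
Option 13 at 3.0: take all 1000 m ; 400 still needed.
Option T at 4.0: take 400 of its 700 ; requirement met.
Option 1: unused.

400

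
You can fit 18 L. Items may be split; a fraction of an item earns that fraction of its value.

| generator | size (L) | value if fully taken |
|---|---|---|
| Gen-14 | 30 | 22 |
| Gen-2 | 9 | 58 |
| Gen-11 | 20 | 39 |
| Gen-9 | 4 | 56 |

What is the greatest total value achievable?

123.75

Sort by value density: Gen-9 56/4≈14, Gen-2 58/9≈6.44, Gen-11 39/20≈1.95, Gen-14 22/30≈0.733.
Gen-9: take in full, 4 L for value 56 ; 14 left.
Take all of Gen-2 (9 L, value 58) ; 5 L left.
Only 5 L remain; take 5/20 of Gen-11 for value 39×5/20 = 9.75.
Total value = 123.75.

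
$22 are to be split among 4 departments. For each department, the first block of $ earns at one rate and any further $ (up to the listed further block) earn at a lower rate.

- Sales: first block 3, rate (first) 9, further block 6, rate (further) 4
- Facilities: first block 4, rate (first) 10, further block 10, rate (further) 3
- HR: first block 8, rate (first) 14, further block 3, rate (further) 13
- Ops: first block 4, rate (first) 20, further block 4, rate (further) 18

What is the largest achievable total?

Treat each block as its own option and order by rate: Ops/first 20 > Ops/second 18 > HR/first 14 > HR/second 13 > Facilities/first 10 > Sales/first 9 > Sales/second 4 > Facilities/second 3.
Ops/first (20): +4 → 18 left.
Ops second at 18: fill all 4 → 14 left.
HR/first (14): +8 → 6 left.
HR second at 13: fill all 3 → 3 left.
3 remain; put them into Facilities first at 10.
Total = 20×4 + 18×4 + 14×8 + 13×3 + 10×3 = 333.

333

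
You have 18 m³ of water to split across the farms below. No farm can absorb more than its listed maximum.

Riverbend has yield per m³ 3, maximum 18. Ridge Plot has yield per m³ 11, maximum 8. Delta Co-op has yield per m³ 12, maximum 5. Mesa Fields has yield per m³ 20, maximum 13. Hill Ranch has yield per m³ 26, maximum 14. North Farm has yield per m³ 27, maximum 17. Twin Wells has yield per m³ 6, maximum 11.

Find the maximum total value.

485

Highest yield per m³ first: North Farm 27 > Hill Ranch 26 > Mesa Fields 20 > Delta Co-op 12 > Ridge Plot 11 > Twin Wells 6 > Riverbend 3.
Give North Farm 17 to hit its cap of 17 → 1 left.
Only 1 left; Hill Ranch takes them to reach 1.
Total = 26×1 + 27×17 = 485.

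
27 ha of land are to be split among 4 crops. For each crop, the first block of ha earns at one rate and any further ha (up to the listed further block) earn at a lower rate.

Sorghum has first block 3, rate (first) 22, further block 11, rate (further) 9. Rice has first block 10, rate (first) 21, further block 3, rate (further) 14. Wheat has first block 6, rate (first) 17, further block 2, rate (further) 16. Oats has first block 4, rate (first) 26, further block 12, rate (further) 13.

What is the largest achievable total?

Rank every tier by rate: Oats/first 26 > Sorghum/first 22 > Rice/first 21 > Wheat/first 17 > Wheat/second 16 > Rice/second 14 > Oats/second 13 > Sorghum/second 9.
Oats/first (26): +4 — 23 left.
Fill Sorghum first block (3 at 22) — 20 left.
Fill Rice first block (10 at 21) — 10 left.
Fill Wheat first block (6 at 17) — 4 left.
Wheat/second (16): +2 — 2 left.
2 remain; put them into Rice second at 14.
Total = 26×4 + 22×3 + 21×10 + 17×6 + 16×2 + 14×2 = 542.

542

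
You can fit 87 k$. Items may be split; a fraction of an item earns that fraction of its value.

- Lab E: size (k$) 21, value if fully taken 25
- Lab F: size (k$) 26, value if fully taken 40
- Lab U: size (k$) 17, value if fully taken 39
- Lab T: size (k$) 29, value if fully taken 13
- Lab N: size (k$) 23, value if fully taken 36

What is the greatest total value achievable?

140

Sort by value density: Lab U 39/17≈2.29, Lab N 36/23≈1.57, Lab F 40/26≈1.54, Lab E 25/21≈1.19, Lab T 13/29≈0.448.
Lab U: take in full, 17 k$ for value 39 ; 70 left.
Take all of Lab N (23 k$, value 36) ; 47 k$ left.
Lab F: take in full, 26 k$ for value 40 ; 21 left.
Take all of Lab E (21 k$, value 25) ; 0 k$ left.
Total value = 140.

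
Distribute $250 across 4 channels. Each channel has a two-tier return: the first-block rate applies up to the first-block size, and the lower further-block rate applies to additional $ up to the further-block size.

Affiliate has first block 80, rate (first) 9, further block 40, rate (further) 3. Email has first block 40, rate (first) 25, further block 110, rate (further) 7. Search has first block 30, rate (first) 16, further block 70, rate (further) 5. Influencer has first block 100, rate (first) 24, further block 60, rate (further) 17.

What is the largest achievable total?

Rank every tier by rate: Email/tier1 25 > Influencer/tier1 24 > Influencer/tier2 17 > Search/tier1 16 > Affiliate/tier1 9 > Email/tier2 7 > Search/tier2 5 > Affiliate/tier2 3.
Email tier1 at 25: fill all 40 → 210 left.
Influencer tier1 at 24: fill all 100 → 110 left.
Fill Influencer tier2 block (60 at 17) → 50 left.
Search tier1 at 16: fill all 30 → 20 left.
20 remain; put them into Affiliate tier1 at 9.
Total = 25×40 + 24×100 + 17×60 + 16×30 + 9×20 = 5080.

5080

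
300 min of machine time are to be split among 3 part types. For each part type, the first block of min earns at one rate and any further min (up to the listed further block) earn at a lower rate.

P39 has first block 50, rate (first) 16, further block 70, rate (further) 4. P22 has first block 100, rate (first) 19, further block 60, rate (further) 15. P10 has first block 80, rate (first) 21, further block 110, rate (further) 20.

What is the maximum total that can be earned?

5940

Order all 6 blocks by rate: P10/T1 21 > P10/T2 20 > P22/T1 19 > P39/T1 16 > P22/T2 15 > P39/T2 4.
Fill P10 T1 block (80 at 21) ; 220 left.
Fill P10 T2 block (110 at 20) ; 110 left.
P22 T1 at 19: fill all 100 ; 10 left.
10 remain; put them into P39 T1 at 16.
Total = 21×80 + 20×110 + 19×100 + 16×10 = 5940.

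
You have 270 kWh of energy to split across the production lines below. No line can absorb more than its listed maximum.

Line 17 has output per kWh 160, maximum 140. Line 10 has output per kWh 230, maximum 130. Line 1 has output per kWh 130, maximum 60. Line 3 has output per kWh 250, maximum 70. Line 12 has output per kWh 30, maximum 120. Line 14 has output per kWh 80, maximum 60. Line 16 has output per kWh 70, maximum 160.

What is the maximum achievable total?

Rank by output per kWh: Line 3 250 > Line 10 230 > Line 17 160 > Line 1 130 > Line 14 80 > Line 16 70 > Line 12 30.
Line 3: +70 to 70 (cap) ; 200 left.
Line 10: +130 to 130 (cap) ; 70 left.
Line 17 has room for 140 but only 70 remain, so it gets 70.
Total = 160×70 + 230×130 + 250×70 = 58600.

58600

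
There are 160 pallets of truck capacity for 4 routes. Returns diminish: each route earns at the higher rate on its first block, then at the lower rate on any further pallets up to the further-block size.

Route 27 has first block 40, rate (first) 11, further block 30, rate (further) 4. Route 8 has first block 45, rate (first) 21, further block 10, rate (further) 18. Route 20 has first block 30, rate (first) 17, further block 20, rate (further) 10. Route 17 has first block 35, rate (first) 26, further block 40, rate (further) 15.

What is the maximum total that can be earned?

3145

Treat each block as its own option and order by rate: Route 17/first 26 > Route 8/first 21 > Route 8/second 18 > Route 20/first 17 > Route 17/second 15 > Route 27/first 11 > Route 20/second 10 > Route 27/second 4.
Route 17 first at 26: fill all 35 → 125 left.
Route 8/first (21): +45 → 80 left.
Route 8 second at 18: fill all 10 → 70 left.
Route 20/first (17): +30 → 40 left.
Route 17/second (15): +40 → 0 left.
Total = 26×35 + 21×45 + 18×10 + 17×30 + 15×40 = 3145.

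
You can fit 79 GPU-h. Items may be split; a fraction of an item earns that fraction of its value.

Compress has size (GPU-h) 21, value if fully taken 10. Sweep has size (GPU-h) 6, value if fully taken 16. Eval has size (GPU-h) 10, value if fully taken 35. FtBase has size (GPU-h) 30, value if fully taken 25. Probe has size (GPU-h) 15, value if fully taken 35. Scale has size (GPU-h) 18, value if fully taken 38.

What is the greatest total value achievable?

149

Sort by value density: Eval 35/10≈3.5, Sweep 16/6≈2.67, Probe 35/15≈2.33, Scale 38/18≈2.11, FtBase 25/30≈0.833, Compress 10/21≈0.476.
Eval: take in full, 10 GPU-h for value 35 ; 69 left.
Take all of Sweep (6 GPU-h, value 16) ; 63 GPU-h left.
All 15 GPU-h of Probe fit (value 35) ; 48 remain.
Scale: take in full, 18 GPU-h for value 38 ; 30 left.
Take all of FtBase (30 GPU-h, value 25) ; 0 GPU-h left.
Total value = 149.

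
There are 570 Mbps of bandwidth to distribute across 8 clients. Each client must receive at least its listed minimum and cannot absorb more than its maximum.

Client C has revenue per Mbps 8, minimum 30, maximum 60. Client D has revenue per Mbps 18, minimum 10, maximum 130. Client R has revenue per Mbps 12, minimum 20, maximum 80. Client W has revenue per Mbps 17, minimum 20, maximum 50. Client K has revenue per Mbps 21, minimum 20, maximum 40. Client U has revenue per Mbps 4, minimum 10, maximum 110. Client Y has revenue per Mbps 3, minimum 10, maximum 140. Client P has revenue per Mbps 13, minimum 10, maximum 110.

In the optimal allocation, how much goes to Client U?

Meeting every minimum uses 30+10+20+20+20+10+10+10 = 130 Mbps, leaving 440.
Rank by revenue per Mbps: Client K 21 > Client D 18 > Client W 17 > Client P 13 > Client R 12 > Client C 8 > Client U 4 > Client Y 3.
Client K takes 20 more to reach its cap of 40 — 420 left.
Client D takes 120 more to reach its cap of 130 — 300 left.
Client W takes 30 more to reach its cap of 50 — 270 left.
Give Client P 100 more to hit its cap of 110 — 170 left.
Give Client R 60 more to hit its cap of 80 — 110 left.
Client C: +30 to 60 (cap) — 80 left.
Client U: +80 (room for 100) → 90. Pool exhausted.

90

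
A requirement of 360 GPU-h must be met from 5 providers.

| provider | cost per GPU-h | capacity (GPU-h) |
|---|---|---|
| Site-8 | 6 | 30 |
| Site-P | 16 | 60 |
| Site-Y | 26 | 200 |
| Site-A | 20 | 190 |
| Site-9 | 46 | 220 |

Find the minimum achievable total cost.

Cheapest first:
Take 30 from Site-8 at 6 — need 330 more.
Site-P (16): use full 60 — 270 GPU-h to go.
Take 190 from Site-A at 20 — need 80 more.
Site-Y at 26: take 80 of its 200 — requirement met.
Site-9: unused.
Cost = 30×6 + 60×16 + 190×20 + 80×26 = 7020.

7020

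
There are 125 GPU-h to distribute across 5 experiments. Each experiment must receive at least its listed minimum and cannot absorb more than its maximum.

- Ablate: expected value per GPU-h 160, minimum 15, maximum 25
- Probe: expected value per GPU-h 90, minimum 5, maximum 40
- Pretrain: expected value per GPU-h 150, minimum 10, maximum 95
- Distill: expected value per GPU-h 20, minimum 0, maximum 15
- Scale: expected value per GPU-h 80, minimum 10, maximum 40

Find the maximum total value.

Meeting every minimum uses 15+5+10+0+10 = 40 GPU-h, leaving 85.
Highest expected value per GPU-h first: Ablate 160 > Pretrain 150 > Probe 90 > Scale 80 > Distill 20.
Ablate: +10 to 25 (cap) → 75 left.
Pretrain: +75 (room for 85) → 85. Pool exhausted.
Total = 160×25 + 90×5 + 150×85 + 80×10 = 18000.

18000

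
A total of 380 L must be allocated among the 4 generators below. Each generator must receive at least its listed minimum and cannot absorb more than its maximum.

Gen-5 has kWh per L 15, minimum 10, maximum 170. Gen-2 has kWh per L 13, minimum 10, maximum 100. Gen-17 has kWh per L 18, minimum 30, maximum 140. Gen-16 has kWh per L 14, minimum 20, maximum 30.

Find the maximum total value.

6010

Meeting every minimum uses 10+10+30+20 = 70 L, leaving 310.
Rank by kWh per L: Gen-17 18 > Gen-5 15 > Gen-16 14 > Gen-2 13.
Gen-17 takes 110 more to reach its cap of 140 → 200 left.
Gen-5: +160 to 170 (cap) → 40 left.
Give Gen-16 10 more to hit its cap of 30 → 30 left.
Only 30 left; Gen-2 takes them to reach 40.
Total = 15×170 + 13×40 + 18×140 + 14×30 = 6010.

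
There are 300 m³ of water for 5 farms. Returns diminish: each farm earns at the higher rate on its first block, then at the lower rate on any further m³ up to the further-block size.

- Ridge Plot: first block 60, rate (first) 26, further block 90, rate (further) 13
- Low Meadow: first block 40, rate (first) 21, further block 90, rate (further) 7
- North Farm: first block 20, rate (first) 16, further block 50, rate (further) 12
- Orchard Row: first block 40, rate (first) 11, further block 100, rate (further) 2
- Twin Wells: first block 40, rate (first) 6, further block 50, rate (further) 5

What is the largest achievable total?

4930

Order all 10 blocks by rate: Ridge Plot/T1 26 > Low Meadow/T1 21 > North Farm/T1 16 > Ridge Plot/T2 13 > North Farm/T2 12 > Orchard Row/T1 11 > Low Meadow/T2 7 > Twin Wells/T1 6 > Twin Wells/T2 5 > Orchard Row/T2 2.
Fill Ridge Plot T1 block (60 at 26) ; 240 left.
Fill Low Meadow T1 block (40 at 21) ; 200 left.
North Farm T1 at 16: fill all 20 ; 180 left.
Ridge Plot/T2 (13): +90 ; 90 left.
Fill North Farm T2 block (50 at 12) ; 40 left.
Orchard Row T1 at 11: fill all 40 ; 0 left.
Total = 26×60 + 21×40 + 16×20 + 13×90 + 12×50 + 11×40 = 4930.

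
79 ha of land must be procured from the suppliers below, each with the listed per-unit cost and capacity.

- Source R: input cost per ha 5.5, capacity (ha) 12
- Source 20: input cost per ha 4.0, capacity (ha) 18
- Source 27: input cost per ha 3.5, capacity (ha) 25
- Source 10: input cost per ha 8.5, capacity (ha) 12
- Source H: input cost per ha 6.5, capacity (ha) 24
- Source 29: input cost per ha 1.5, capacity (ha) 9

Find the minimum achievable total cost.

336.5

Cheapest first:
Take 9 from Source 29 at 1.5 ; need 70 more.
Source 27 at 3.5: take all 25 ha ; 45 still needed.
Source 20 at 4.0: take all 18 ha ; 27 still needed.
Source R at 5.5: take all 12 ha ; 15 still needed.
Take 15 from Source H at 6.5 to finish.
Source 10: unused.
Cost = 9×1.5 + 25×3.5 + 18×4.0 + 12×5.5 + 15×6.5 = 336.5.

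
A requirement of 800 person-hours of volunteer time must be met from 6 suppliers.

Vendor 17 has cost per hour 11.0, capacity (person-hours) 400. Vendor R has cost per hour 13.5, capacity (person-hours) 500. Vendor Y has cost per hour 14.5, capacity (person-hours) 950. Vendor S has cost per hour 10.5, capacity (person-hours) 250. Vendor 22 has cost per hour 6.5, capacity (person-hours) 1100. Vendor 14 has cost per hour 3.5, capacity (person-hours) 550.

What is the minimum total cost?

3550

Use suppliers in increasing cost order.
Take 550 from Vendor 14 at 3.5 ; need 250 more.
Vendor 22 at 6.5: take 250 of its 1100 ; requirement met.
Vendor S, Vendor 17, Vendor R, Vendor Y: unused.
Cost = 550×3.5 + 250×6.5 = 3550.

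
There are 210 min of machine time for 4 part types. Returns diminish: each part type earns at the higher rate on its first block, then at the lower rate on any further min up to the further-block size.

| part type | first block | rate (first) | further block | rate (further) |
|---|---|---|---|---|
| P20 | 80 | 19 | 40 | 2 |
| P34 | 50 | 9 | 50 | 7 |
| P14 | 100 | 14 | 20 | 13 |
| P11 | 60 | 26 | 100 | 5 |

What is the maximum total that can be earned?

Treat each block as its own option and order by rate: P11/first 26 > P20/first 19 > P14/first 14 > P14/second 13 > P34/first 9 > P34/second 7 > P11/second 5 > P20/second 2.
P11 first at 26: fill all 60 ; 150 left.
Fill P20 first block (80 at 19) ; 70 left.
P14/first: +70 of 100 at 14; pool empty.
Total = 26×60 + 19×80 + 14×70 = 4060.

4060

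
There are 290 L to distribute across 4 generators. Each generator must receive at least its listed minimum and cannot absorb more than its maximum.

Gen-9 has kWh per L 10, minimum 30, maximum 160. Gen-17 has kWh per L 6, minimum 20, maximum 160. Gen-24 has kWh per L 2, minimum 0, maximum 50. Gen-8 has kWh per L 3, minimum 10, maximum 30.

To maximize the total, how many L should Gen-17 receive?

120

Meeting every minimum uses 30+20+0+10 = 60 L, leaving 230.
Highest kWh per L first: Gen-9 10 > Gen-17 6 > Gen-8 3 > Gen-24 2.
Give Gen-9 130 more to hit its cap of 160 ; 100 left.
Only 100 left; Gen-17 takes them to reach 120.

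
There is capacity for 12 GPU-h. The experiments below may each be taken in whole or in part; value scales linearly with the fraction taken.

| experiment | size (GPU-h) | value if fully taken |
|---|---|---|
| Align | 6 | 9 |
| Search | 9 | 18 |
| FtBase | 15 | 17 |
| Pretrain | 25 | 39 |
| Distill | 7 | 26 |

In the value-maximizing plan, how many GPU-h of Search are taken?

5

Rank by value-to-size ratio: Distill 26/7≈3.71, Search 18/9≈2, Pretrain 39/25≈1.56, Align 9/6≈1.5, FtBase 17/15≈1.13.
Take all of Distill (7 GPU-h, value 26) — 5 GPU-h left.
5 GPU-h left: a 5/9 share of Search gives 18×5/9 = 10.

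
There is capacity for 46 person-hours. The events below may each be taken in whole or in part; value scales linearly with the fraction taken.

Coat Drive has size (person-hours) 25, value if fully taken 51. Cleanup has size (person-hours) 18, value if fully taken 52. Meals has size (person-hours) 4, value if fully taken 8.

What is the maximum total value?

Sort by value density: Cleanup 52/18≈2.89, Coat Drive 51/25≈2.04, Meals 8/4≈2.
Take all of Cleanup (18 person-hours, value 52) ; 28 person-hours left.
Coat Drive: take in full, 25 person-hours for value 51 ; 3 left.
Fill the last 3 person-hours with part of Meals: 3/4 of it earns 6.
Total value = 109.

109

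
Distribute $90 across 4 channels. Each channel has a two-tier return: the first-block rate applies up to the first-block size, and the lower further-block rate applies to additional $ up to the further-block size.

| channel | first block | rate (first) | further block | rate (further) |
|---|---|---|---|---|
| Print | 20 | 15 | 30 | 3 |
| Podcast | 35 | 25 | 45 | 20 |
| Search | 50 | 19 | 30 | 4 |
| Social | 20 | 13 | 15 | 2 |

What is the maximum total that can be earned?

1965

Treat each block as its own option and order by rate: Podcast/tier1 25 > Podcast/tier2 20 > Search/tier1 19 > Print/tier1 15 > Social/tier1 13 > Search/tier2 4 > Print/tier2 3 > Social/tier2 2.
Podcast/tier1 (25): +35 — 55 left.
Podcast/tier2 (20): +45 — 10 left.
10 remain; put them into Search tier1 at 19.
Total = 25×35 + 20×45 + 19×10 = 1965.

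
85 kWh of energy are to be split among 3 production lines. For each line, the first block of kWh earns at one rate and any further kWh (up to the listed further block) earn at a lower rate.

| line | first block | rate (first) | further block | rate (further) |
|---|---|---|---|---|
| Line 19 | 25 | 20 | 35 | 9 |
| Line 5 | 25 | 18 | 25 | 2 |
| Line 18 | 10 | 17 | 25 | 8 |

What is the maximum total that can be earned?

Order all 6 blocks by rate: Line 19/first 20 > Line 5/first 18 > Line 18/first 17 > Line 19/second 9 > Line 18/second 8 > Line 5/second 2.
Line 19/first (20): +25 ; 60 left.
Line 5 first at 18: fill all 25 ; 35 left.
Line 18 first at 17: fill all 10 ; 25 left.
25 remain; put them into Line 19 second at 9.
Total = 20×25 + 18×25 + 17×10 + 9×25 = 1345.

1345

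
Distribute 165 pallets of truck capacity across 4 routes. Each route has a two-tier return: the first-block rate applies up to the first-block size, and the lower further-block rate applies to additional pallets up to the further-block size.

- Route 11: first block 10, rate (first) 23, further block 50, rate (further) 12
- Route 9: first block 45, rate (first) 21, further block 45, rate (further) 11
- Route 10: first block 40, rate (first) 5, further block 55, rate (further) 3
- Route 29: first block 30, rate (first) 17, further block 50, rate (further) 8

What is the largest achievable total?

Treat each block as its own option and order by rate: Route 11/T1 23 > Route 9/T1 21 > Route 29/T1 17 > Route 11/T2 12 > Route 9/T2 11 > Route 29/T2 8 > Route 10/T1 5 > Route 10/T2 3.
Route 11 T1 at 23: fill all 10 — 155 left.
Fill Route 9 T1 block (45 at 21) — 110 left.
Route 29 T1 at 17: fill all 30 — 80 left.
Route 11/T2 (12): +50 — 30 left.
Route 9 T2 at 11: only 30 left, fill 30.
Total = 23×10 + 21×45 + 17×30 + 12×50 + 11×30 = 2615.

2615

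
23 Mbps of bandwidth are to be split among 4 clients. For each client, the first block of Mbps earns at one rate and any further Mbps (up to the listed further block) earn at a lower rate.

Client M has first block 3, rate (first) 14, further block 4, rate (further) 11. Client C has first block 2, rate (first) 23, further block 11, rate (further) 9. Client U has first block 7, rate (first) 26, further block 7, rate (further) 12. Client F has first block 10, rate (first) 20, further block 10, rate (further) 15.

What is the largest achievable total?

488

Treat each block as its own option and order by rate: Client U/tier1 26 > Client C/tier1 23 > Client F/tier1 20 > Client F/tier2 15 > Client M/tier1 14 > Client U/tier2 12 > Client M/tier2 11 > Client C/tier2 9.
Client U tier1 at 26: fill all 7 → 16 left.
Client C tier1 at 23: fill all 2 → 14 left.
Fill Client F tier1 block (10 at 20) → 4 left.
Client F tier2 at 15: only 4 left, fill 4.
Total = 26×7 + 23×2 + 20×10 + 15×4 = 488.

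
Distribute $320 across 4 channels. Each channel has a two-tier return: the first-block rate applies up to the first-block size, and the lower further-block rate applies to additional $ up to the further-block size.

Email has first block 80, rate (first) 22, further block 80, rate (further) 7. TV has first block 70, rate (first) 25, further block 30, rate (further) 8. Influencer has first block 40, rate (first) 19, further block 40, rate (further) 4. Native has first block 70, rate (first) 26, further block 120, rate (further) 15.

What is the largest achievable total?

Order all 8 blocks by rate: Native/tier1 26 > TV/tier1 25 > Email/tier1 22 > Influencer/tier1 19 > Native/tier2 15 > TV/tier2 8 > Email/tier2 7 > Influencer/tier2 4.
Fill Native tier1 block (70 at 26) — 250 left.
TV tier1 at 25: fill all 70 — 180 left.
Fill Email tier1 block (80 at 22) — 100 left.
Influencer tier1 at 19: fill all 40 — 60 left.
Native tier2 at 15: only 60 left, fill 60.
Total = 26×70 + 25×70 + 22×80 + 19×40 + 15×60 = 6990.

6990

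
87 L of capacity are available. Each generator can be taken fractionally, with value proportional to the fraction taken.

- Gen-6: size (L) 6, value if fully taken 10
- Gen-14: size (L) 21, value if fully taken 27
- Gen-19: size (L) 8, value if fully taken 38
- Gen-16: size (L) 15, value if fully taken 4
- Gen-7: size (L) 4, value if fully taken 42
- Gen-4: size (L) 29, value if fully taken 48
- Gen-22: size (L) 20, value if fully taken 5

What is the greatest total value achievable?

Rank by value-to-size ratio: Gen-7 42/4≈10.5, Gen-19 38/8≈4.75, Gen-6 10/6≈1.67, Gen-4 48/29≈1.66, Gen-14 27/21≈1.29, Gen-16 4/15≈0.267, Gen-22 5/20≈0.25.
All 4 L of Gen-7 fit (value 42) → 83 remain.
Take all of Gen-19 (8 L, value 38) → 75 L left.
Take all of Gen-6 (6 L, value 10) → 69 L left.
All 29 L of Gen-4 fit (value 48) → 40 remain.
All 21 L of Gen-14 fit (value 27) → 19 remain.
All 15 L of Gen-16 fit (value 4) → 4 remain.
Fill the last 4 L with part of Gen-22: 4/20 of it earns 1.
Total value = 170.

170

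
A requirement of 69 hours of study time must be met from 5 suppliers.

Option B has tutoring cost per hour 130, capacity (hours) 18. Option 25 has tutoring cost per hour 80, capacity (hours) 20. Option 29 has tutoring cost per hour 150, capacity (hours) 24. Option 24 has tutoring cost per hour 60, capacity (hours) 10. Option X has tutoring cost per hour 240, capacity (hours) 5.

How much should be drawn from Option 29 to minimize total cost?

Use suppliers in increasing cost order.
Option 24 (60): use full 10 → 59 hours to go.
Option 25 (80): use full 20 → 39 hours to go.
Take 18 from Option B at 130 → need 21 more.
Option 29 (150): take the remaining 21 → done.
Option X: unused.

21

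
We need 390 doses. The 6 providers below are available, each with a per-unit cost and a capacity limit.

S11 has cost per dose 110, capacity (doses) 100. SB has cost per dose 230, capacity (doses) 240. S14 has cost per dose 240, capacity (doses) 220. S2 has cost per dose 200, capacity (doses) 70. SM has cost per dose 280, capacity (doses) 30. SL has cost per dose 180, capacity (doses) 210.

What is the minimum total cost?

Cheapest first:
S11 at 110: take all 100 doses ; 290 still needed.
SL at 180: take all 210 doses ; 80 still needed.
S2 at 200: take all 70 doses ; 10 still needed.
SB at 230: take 10 of its 240 ; requirement met.
S14, SM: unused.
Cost = 100×110 + 210×180 + 70×200 + 10×230 = 65100.

65100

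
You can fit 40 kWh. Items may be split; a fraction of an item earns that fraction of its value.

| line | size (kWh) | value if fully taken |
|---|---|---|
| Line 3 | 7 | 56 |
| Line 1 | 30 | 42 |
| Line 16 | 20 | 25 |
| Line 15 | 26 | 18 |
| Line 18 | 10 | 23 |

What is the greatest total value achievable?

Sort by value density: Line 3 56/7≈8, Line 18 23/10≈2.3, Line 1 42/30≈1.4, Line 16 25/20≈1.25, Line 15 18/26≈0.692.
Take all of Line 3 (7 kWh, value 56) → 33 kWh left.
Take all of Line 18 (10 kWh, value 23) → 23 kWh left.
Only 23 kWh remain; take 23/30 of Line 1 for value 42×23/30 = 32.2.
Total value = 111.2.

111.2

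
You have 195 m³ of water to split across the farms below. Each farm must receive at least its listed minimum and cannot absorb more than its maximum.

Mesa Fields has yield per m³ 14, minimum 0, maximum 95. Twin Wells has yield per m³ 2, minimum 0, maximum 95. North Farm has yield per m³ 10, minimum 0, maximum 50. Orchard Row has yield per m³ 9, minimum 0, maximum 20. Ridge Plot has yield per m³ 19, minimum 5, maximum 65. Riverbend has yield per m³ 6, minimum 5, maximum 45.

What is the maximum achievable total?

2895

Meeting every minimum uses 0+0+0+0+5+5 = 10 m³, leaving 185.
Rank by yield per m³: Ridge Plot 19 > Mesa Fields 14 > North Farm 10 > Orchard Row 9 > Riverbend 6 > Twin Wells 2.
Give Ridge Plot 60 more to hit its cap of 65 → 125 left.
Mesa Fields: +95 to 95 (cap) → 30 left.
North Farm has room for 50 more but only 30 remain, so it gets 30.
Total = 14×95 + 10×30 + 19×65 + 6×5 = 2895.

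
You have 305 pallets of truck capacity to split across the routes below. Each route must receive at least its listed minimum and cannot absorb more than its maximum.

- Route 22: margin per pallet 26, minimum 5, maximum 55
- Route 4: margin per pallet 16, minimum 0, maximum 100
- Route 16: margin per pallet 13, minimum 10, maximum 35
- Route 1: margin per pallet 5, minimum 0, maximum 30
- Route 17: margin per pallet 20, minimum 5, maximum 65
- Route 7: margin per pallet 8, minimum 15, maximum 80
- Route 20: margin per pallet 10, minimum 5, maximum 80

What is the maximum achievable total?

Meeting every minimum uses 5+0+10+0+5+15+5 = 40 pallets, leaving 265.
Highest margin per pallet first: Route 22 26 > Route 17 20 > Route 4 16 > Route 16 13 > Route 20 10 > Route 7 8 > Route 1 5.
Route 22 takes 50 more to reach its cap of 55 — 215 left.
Route 17 takes 60 more to reach its cap of 65 — 155 left.
Route 4 takes 100 more to reach its cap of 100 — 55 left.
Give Route 16 25 more to hit its cap of 35 — 30 left.
Route 20 has room for 75 more but only 30 remain, so it gets 35.
Total = 26×55 + 16×100 + 13×35 + 20×65 + 8×15 + 10×35 = 5255.

5255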